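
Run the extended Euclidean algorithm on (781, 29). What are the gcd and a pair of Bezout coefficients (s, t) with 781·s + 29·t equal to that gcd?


Euclidean algorithm on (781, 29) — divide until remainder is 0:
  781 = 26 · 29 + 27
  29 = 1 · 27 + 2
  27 = 13 · 2 + 1
  2 = 2 · 1 + 0
gcd(781, 29) = 1.
Track Bezout coefficients alongside the remainders: start with r₀ = 781 = a·1 + b·0 (s = 1, t = 0) and r₁ = 29 = a·0 + b·1 (s = 0, t = 1); each new remainder r_{k+1} = r_{k-1} − q_k·r_k inherits s_{k+1} = s_{k-1} − q_k·s_k, t_{k+1} = t_{k-1} − q_k·t_k, so r_k = a·s_k + b·t_k at every step:
  q = 26: r = 27, s = 1 − 26·0 = 1, t = 0 − 26·1 = -26  (check: 781·1 + 29·(-26) = 27)
  q = 1: r = 2, s = 0 − 1·1 = -1, t = 1 − 1·(-26) = 27  (check: 781·(-1) + 29·27 = 2)
  q = 13: r = 1, s = 1 − 13·(-1) = 14, t = -26 − 13·27 = -377  (check: 781·14 + 29·(-377) = 1)
The row with r = 1 (the gcd) gives the Bezout coefficients s = 14, t = -377.
Result: 781 · (14) + 29 · (-377) = 1.

gcd(781, 29) = 1; s = 14, t = -377 (check: 781·14 + 29·(-377) = 1).


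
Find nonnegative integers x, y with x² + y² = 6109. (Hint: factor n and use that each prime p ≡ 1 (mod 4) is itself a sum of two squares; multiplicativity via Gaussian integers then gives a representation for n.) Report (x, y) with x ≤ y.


Step 1: Factor n = 6109 = 41 · 149.
Step 2: Check the mod-4 condition on each prime factor: 41 ≡ 1 (mod 4), exponent 1; 149 ≡ 1 (mod 4), exponent 1.
All primes ≡ 3 (mod 4) appear to even exponent (or don't appear), so by the two-squares theorem n IS expressible as a sum of two squares.
Step 3: Build a representation. Here n = 41 · 149 is a product of primes ≡ 1 (mod 4). Each prime p ≡ 1 (mod 4) is itself a sum of two squares; find a² by testing p − a² for a perfect square:
  41: 41 − 1² = 40, 41 − 2² = 37, 41 − 3² = 32, 41 − 4² = 25 = 5² ⇒ 41 = 4² + 5².
  149: 149 − 1² = 148, 149 − 2² = 145, 149 − 3² = 140, 149 − 4² = 133, 149 − 5² = 124, 149 − 6² = 113, 149 − 7² = 100 = 10² ⇒ 149 = 7² + 10².
  Combine using the Brahmagupta–Fibonacci identity (a² + b²)(c² + d²) = (ac − bd)² + (ad + bc)² = (ac + bd)² + (ad − bc)²:
  41 · 149 = 6109: from (4² + 5²)(7² + 10²), take (4·7 − 5·10, 4·10 + 5·7) = (28 − 50, 40 + 35) = (-22, 75); dropping signs (only squares matter) gives (22, 75); check 22² + 75² = 484 + 5625 = 6109 ✓.
Step 4: Order so x ≤ y and verify: 22² + 75² = 484 + 5625 = 6109 = n. ✓

n = 6109 = 22² + 75² (one valid representation with x ≤ y).


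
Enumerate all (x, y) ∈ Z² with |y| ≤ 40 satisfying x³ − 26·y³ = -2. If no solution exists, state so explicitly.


The equation is x³ - 26y³ = -2. For fixed y, x³ = 26·y³ − 2, so a solution requires the RHS to be a perfect cube.
Strategy: iterate y from -40 to 40, compute RHS = 26·y³ − 2, and check whether it is a (positive or negative) perfect cube.
Check small values of y:
  y = 0: RHS = -2 is not a perfect cube.
  y = 1: RHS = 24 is not a perfect cube.
  y = -1: RHS = -28 is not a perfect cube.
  y = 2: RHS = 206 is not a perfect cube.
  y = -2: RHS = -210 is not a perfect cube.
  y = 3: RHS = 700 is not a perfect cube.
  y = -3: RHS = -704 is not a perfect cube.
Continuing the search up to |y| = 40 finds no solutions either.
No (x, y) in the scanned range satisfies the equation.

No integer solutions with |y| ≤ 40.


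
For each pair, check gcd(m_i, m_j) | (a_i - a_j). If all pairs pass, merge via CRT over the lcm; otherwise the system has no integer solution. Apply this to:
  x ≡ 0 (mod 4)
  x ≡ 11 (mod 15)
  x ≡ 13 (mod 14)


Moduli 4, 15, 14 are not pairwise coprime, so CRT works modulo lcm(m_i) when all pairwise compatibility conditions hold.
Pairwise compatibility: gcd(m_i, m_j) must divide a_i - a_j for every pair.
Merge one congruence at a time:
  Start: x ≡ 0 (mod 4).
  Combine with x ≡ 11 (mod 15): gcd(4, 15) = 1; 11 - 0 = 11, which IS divisible by 1, so compatible.
    Write x = 0 + 4·t and substitute into x ≡ 11 (mod 15): 4·t ≡ 11 − 0 = 11 (mod 15).
    The inverse of 4 mod 15 is 4 (since 4·4 = 16 = 1·15 + 1), so t ≡ 4·11 = 44 ≡ 14 (mod 15).
    Then x = 0 + 4·14 = 56, valid modulo lcm(4, 15) = 60: x ≡ 56 (mod 60).
  Combine with x ≡ 13 (mod 14): gcd(60, 14) = 2, and 13 - 56 = -43 is NOT divisible by 2.
    ⇒ system is inconsistent (no integer solution).

No solution (the system is inconsistent).


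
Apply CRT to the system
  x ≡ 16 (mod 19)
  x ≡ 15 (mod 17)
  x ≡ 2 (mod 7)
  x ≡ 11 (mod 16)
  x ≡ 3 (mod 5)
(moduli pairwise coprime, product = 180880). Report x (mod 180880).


Product of moduli M = 19 · 17 · 7 · 16 · 5 = 180880.
Merge one congruence at a time:
  Start: x ≡ 16 (mod 19).
  Combine with x ≡ 15 (mod 17); new modulus lcm = 323.
    Write x = 16 + 19·t and substitute into x ≡ 15 (mod 17): 19·t ≡ 15 − 16 = -1 (mod 17).
    Reduce coefficients mod 17: 2·t ≡ 16 (mod 17).
    The inverse of 2 mod 17 is 9 (since 2·9 = 18 = 1·17 + 1), so t ≡ 9·16 = 144 ≡ 8 (mod 17).
    Then x = 16 + 19·8 = 168, valid modulo lcm(19, 17) = 323: x ≡ 168 (mod 323).
  Combine with x ≡ 2 (mod 7); new modulus lcm = 2261.
    Write x = 168 + 323·t and substitute into x ≡ 2 (mod 7): 323·t ≡ 2 − 168 = -166 (mod 7).
    Reduce coefficients mod 7: 1·t ≡ 2 (mod 7).
    So t ≡ 2 (mod 7).
    Then x = 168 + 323·2 = 814, valid modulo lcm(323, 7) = 2261: x ≡ 814 (mod 2261).
  Combine with x ≡ 11 (mod 16); new modulus lcm = 36176.
    Write x = 814 + 2261·t and substitute into x ≡ 11 (mod 16): 2261·t ≡ 11 − 814 = -803 (mod 16).
    Reduce coefficients mod 16: 5·t ≡ 13 (mod 16).
    The inverse of 5 mod 16 is 13 (since 5·13 = 65 = 4·16 + 1), so t ≡ 13·13 = 169 ≡ 9 (mod 16).
    Then x = 814 + 2261·9 = 21163, valid modulo lcm(2261, 16) = 36176: x ≡ 21163 (mod 36176).
  Combine with x ≡ 3 (mod 5); new modulus lcm = 180880.
    Write x = 21163 + 36176·t and substitute into x ≡ 3 (mod 5): 36176·t ≡ 3 − 21163 = -21160 (mod 5).
    Reduce coefficients mod 5: 1·t ≡ 0 (mod 5).
    So t ≡ 0 (mod 5).
    Then x = 21163 + 36176·0 = 21163, valid modulo lcm(36176, 5) = 180880: x ≡ 21163 (mod 180880).
Verify against each original: 21163 mod 19 = 16, 21163 mod 17 = 15, 21163 mod 7 = 2, 21163 mod 16 = 11, 21163 mod 5 = 3.

x ≡ 21163 (mod 180880).


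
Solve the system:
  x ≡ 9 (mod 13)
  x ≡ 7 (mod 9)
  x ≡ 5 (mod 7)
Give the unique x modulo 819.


Moduli 13, 9, 7 are pairwise coprime; by CRT there is a unique solution modulo M = 13 · 9 · 7 = 819.
Solve pairwise, accumulating the modulus:
  Start with x ≡ 9 (mod 13).
  Combine with x ≡ 7 (mod 9): since gcd(13, 9) = 1, we get a unique residue mod 117.
    Write x = 9 + 13·t and substitute into x ≡ 7 (mod 9): 13·t ≡ 7 − 9 = -2 (mod 9).
    Reduce coefficients mod 9: 4·t ≡ 7 (mod 9).
    The inverse of 4 mod 9 is 7 (since 4·7 = 28 = 3·9 + 1), so t ≡ 7·7 = 49 ≡ 4 (mod 9).
    Then x = 9 + 13·4 = 61, valid modulo lcm(13, 9) = 117: x ≡ 61 (mod 117).
  Combine with x ≡ 5 (mod 7): since gcd(117, 7) = 1, we get a unique residue mod 819.
    Write x = 61 + 117·t and substitute into x ≡ 5 (mod 7): 117·t ≡ 5 − 61 = -56 (mod 7).
    Reduce coefficients mod 7: 5·t ≡ 0 (mod 7).
    The inverse of 5 mod 7 is 3 (since 5·3 = 15 = 2·7 + 1), so t ≡ 3·0 = 0 ≡ 0 (mod 7).
    Then x = 61 + 117·0 = 61, valid modulo lcm(117, 7) = 819: x ≡ 61 (mod 819).
Verify: 61 mod 13 = 9 ✓, 61 mod 9 = 7 ✓, 61 mod 7 = 5 ✓.

x ≡ 61 (mod 819).


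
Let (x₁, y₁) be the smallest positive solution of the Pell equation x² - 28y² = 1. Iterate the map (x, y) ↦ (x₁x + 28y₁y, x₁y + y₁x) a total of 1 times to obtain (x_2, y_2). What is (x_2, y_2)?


Step 1: Find the fundamental solution (x₁, y₁) of x² - 28y² = 1.
  Expand √28 as a continued fraction. a₀ = ⌊√28⌋ = 5; iterate m_{k+1} = d_k·a_k − m_k, d_{k+1} = (28 − m_{k+1}²)/d_k, a_{k+1} = ⌊(a₀ + m_{k+1})/d_{k+1}⌋ (starting m₀ = 0, d₀ = 1), with convergents p_k = a_k·p_{k-1} + p_{k-2}, q_k = a_k·q_{k-1} + q_{k-2} (p₋₁ = 1, q₋₁ = 0):
  k = 0: a₀ = 5; p₀/q₀ = 5/1; p₀² − 28·q₀² = 25 − 28 = -3.
  k = 1: m = 5, d = 3, a = ⌊(5 + 5)/3⌋ = 3; p/q = (3·5 + 1)/(3·1 + 0) = 16/3; p² − 28·q² = 256 − 252 = 4.
  k = 2: m = 4, d = 4, a = ⌊(5 + 4)/4⌋ = 2; p/q = (2·16 + 5)/(2·3 + 1) = 37/7; p² − 28·q² = 1369 − 1372 = -3.
  k = 3: m = 4, d = 3, a = ⌊(5 + 4)/3⌋ = 3; p/q = (3·37 + 16)/(3·7 + 3) = 127/24; p² − 28·q² = 16129 − 16128 = 1.
  The first convergent with p² − 28·q² = 1 gives the fundamental solution (x₁, y₁) = (127, 24).
Step 2: Apply the recurrence (x_{n+1}, y_{n+1}) = (x₁x_n + 28y₁y_n, x₁y_n + y₁x_n) repeatedly.
  From (x_1, y_1) = (127, 24): x_2 = 127·127 + 28·24·24 = 32257; y_2 = 127·24 + 24·127 = 6096.
Step 3: Verify x_2² - 28·y_2² = 1040514049 - 1040514048 = 1 (should be 1). ✓

(x_1, y_1) = (127, 24); (x_2, y_2) = (32257, 6096).


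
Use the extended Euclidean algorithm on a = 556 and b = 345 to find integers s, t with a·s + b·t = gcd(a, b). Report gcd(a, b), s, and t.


Euclidean algorithm on (556, 345) — divide until remainder is 0:
  556 = 1 · 345 + 211
  345 = 1 · 211 + 134
  211 = 1 · 134 + 77
  134 = 1 · 77 + 57
  77 = 1 · 57 + 20
  57 = 2 · 20 + 17
  20 = 1 · 17 + 3
  17 = 5 · 3 + 2
  3 = 1 · 2 + 1
  2 = 2 · 1 + 0
gcd(556, 345) = 1.
Track Bezout coefficients alongside the remainders: start with r₀ = 556 = a·1 + b·0 (s = 1, t = 0) and r₁ = 345 = a·0 + b·1 (s = 0, t = 1); each new remainder r_{k+1} = r_{k-1} − q_k·r_k inherits s_{k+1} = s_{k-1} − q_k·s_k, t_{k+1} = t_{k-1} − q_k·t_k, so r_k = a·s_k + b·t_k at every step:
  q = 1: r = 211, s = 1 − 1·0 = 1, t = 0 − 1·1 = -1  (check: 556·1 + 345·(-1) = 211)
  q = 1: r = 134, s = 0 − 1·1 = -1, t = 1 − 1·(-1) = 2  (check: 556·(-1) + 345·2 = 134)
  q = 1: r = 77, s = 1 − 1·(-1) = 2, t = -1 − 1·2 = -3  (check: 556·2 + 345·(-3) = 77)
  q = 1: r = 57, s = -1 − 1·2 = -3, t = 2 − 1·(-3) = 5  (check: 556·(-3) + 345·5 = 57)
  q = 1: r = 20, s = 2 − 1·(-3) = 5, t = -3 − 1·5 = -8  (check: 556·5 + 345·(-8) = 20)
  q = 2: r = 17, s = -3 − 2·5 = -13, t = 5 − 2·(-8) = 21  (check: 556·(-13) + 345·21 = 17)
  q = 1: r = 3, s = 5 − 1·(-13) = 18, t = -8 − 1·21 = -29  (check: 556·18 + 345·(-29) = 3)
  q = 5: r = 2, s = -13 − 5·18 = -103, t = 21 − 5·(-29) = 166  (check: 556·(-103) + 345·166 = 2)
  q = 1: r = 1, s = 18 − 1·(-103) = 121, t = -29 − 1·166 = -195  (check: 556·121 + 345·(-195) = 1)
The row with r = 1 (the gcd) gives the Bezout coefficients s = 121, t = -195.
Result: 556 · (121) + 345 · (-195) = 1.

gcd(556, 345) = 1; s = 121, t = -195 (check: 556·121 + 345·(-195) = 1).


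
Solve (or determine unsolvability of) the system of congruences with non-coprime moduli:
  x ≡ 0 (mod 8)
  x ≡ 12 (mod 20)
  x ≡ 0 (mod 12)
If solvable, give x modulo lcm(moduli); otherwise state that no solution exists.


Moduli 8, 20, 12 are not pairwise coprime, so CRT works modulo lcm(m_i) when all pairwise compatibility conditions hold.
Pairwise compatibility: gcd(m_i, m_j) must divide a_i - a_j for every pair.
Merge one congruence at a time:
  Start: x ≡ 0 (mod 8).
  Combine with x ≡ 12 (mod 20): gcd(8, 20) = 4; 12 - 0 = 12, which IS divisible by 4, so compatible.
    Write x = 0 + 8·t and substitute into x ≡ 12 (mod 20): 8·t ≡ 12 − 0 = 12 (mod 20).
    Divide the congruence (and modulus) by g = 4: 2·t ≡ 3 (mod 5).
    The inverse of 2 mod 5 is 3 (since 2·3 = 6 = 1·5 + 1), so t ≡ 3·3 = 9 ≡ 4 (mod 5).
    Then x = 0 + 8·4 = 32, valid modulo lcm(8, 20) = 40: x ≡ 32 (mod 40).
  Combine with x ≡ 0 (mod 12): gcd(40, 12) = 4; 0 - 32 = -32, which IS divisible by 4, so compatible.
    Write x = 32 + 40·t and substitute into x ≡ 0 (mod 12): 40·t ≡ 0 − 32 = -32 (mod 12).
    Divide the congruence (and modulus) by g = 4: 10·t ≡ -8 (mod 3).
    Reduce coefficients mod 3: 1·t ≡ 1 (mod 3).
    So t ≡ 1 (mod 3).
    Then x = 32 + 40·1 = 72, valid modulo lcm(40, 12) = 120: x ≡ 72 (mod 120).
Verify: 72 mod 8 = 0, 72 mod 20 = 12, 72 mod 12 = 0.

x ≡ 72 (mod 120).


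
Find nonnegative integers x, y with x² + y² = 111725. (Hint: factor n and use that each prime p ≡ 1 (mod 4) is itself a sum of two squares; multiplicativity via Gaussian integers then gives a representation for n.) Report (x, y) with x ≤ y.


Step 1: Factor n = 111725 = 5^2 · 41 · 109.
Step 2: Check the mod-4 condition on each prime factor: 5 ≡ 1 (mod 4), exponent 2; 41 ≡ 1 (mod 4), exponent 1; 109 ≡ 1 (mod 4), exponent 1.
All primes ≡ 3 (mod 4) appear to even exponent (or don't appear), so by the two-squares theorem n IS expressible as a sum of two squares.
Step 3: Build a representation. Group n = k² · m with k = 5 and m = 41 · 109 = 4469 (a product of primes ≡ 1 (mod 4)); a representation of m scales to one of n via (k·x)² + (k·y)² = k²(x² + y²). Each prime p ≡ 1 (mod 4) is itself a sum of two squares; find a² by testing p − a² for a perfect square:
  41: 41 − 1² = 40, 41 − 2² = 37, 41 − 3² = 32, 41 − 4² = 25 = 5² ⇒ 41 = 4² + 5².
  109: 109 − 1² = 108, 109 − 2² = 105, 109 − 3² = 100 = 10² ⇒ 109 = 3² + 10².
  Combine using the Brahmagupta–Fibonacci identity (a² + b²)(c² + d²) = (ac − bd)² + (ad + bc)² = (ac + bd)² + (ad − bc)²:
  41 · 109 = 4469: from (4² + 5²)(3² + 10²), take (4·3 − 5·10, 4·10 + 5·3) = (12 − 50, 40 + 15) = (-38, 55); dropping signs (only squares matter) gives (38, 55); check 38² + 55² = 1444 + 3025 = 4469 ✓.
  Scale by k = 5: (5·38, 5·55) = (190, 275).
Step 4: Order so x ≤ y and verify: 190² + 275² = 36100 + 75625 = 111725 = n. ✓

n = 111725 = 190² + 275² (one valid representation with x ≤ y).


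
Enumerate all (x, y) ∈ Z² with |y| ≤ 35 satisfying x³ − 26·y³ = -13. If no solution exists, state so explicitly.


The equation is x³ - 26y³ = -13. For fixed y, x³ = 26·y³ − 13, so a solution requires the RHS to be a perfect cube.
Strategy: iterate y from -35 to 35, compute RHS = 26·y³ − 13, and check whether it is a (positive or negative) perfect cube.
Check small values of y:
  y = 0: RHS = -13 is not a perfect cube.
  y = 1: RHS = 13 is not a perfect cube.
  y = -1: RHS = -39 is not a perfect cube.
  y = 2: RHS = 195 is not a perfect cube.
  y = -2: RHS = -221 is not a perfect cube.
  y = 3: RHS = 689 is not a perfect cube.
  y = -3: RHS = -715 is not a perfect cube.
Continuing the search up to |y| = 35 finds no solutions either.
No (x, y) in the scanned range satisfies the equation.

No integer solutions with |y| ≤ 35.


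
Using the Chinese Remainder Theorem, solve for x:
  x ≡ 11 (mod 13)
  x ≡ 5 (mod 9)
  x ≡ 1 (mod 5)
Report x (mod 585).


Moduli 13, 9, 5 are pairwise coprime; by CRT there is a unique solution modulo M = 13 · 9 · 5 = 585.
Solve pairwise, accumulating the modulus:
  Start with x ≡ 11 (mod 13).
  Combine with x ≡ 5 (mod 9): since gcd(13, 9) = 1, we get a unique residue mod 117.
    Write x = 11 + 13·t and substitute into x ≡ 5 (mod 9): 13·t ≡ 5 − 11 = -6 (mod 9).
    Reduce coefficients mod 9: 4·t ≡ 3 (mod 9).
    The inverse of 4 mod 9 is 7 (since 4·7 = 28 = 3·9 + 1), so t ≡ 7·3 = 21 ≡ 3 (mod 9).
    Then x = 11 + 13·3 = 50, valid modulo lcm(13, 9) = 117: x ≡ 50 (mod 117).
  Combine with x ≡ 1 (mod 5): since gcd(117, 5) = 1, we get a unique residue mod 585.
    Write x = 50 + 117·t and substitute into x ≡ 1 (mod 5): 117·t ≡ 1 − 50 = -49 (mod 5).
    Reduce coefficients mod 5: 2·t ≡ 1 (mod 5).
    The inverse of 2 mod 5 is 3 (since 2·3 = 6 = 1·5 + 1), so t ≡ 3·1 = 3 ≡ 3 (mod 5).
    Then x = 50 + 117·3 = 401, valid modulo lcm(117, 5) = 585: x ≡ 401 (mod 585).
Verify: 401 mod 13 = 11 ✓, 401 mod 9 = 5 ✓, 401 mod 5 = 1 ✓.

x ≡ 401 (mod 585).


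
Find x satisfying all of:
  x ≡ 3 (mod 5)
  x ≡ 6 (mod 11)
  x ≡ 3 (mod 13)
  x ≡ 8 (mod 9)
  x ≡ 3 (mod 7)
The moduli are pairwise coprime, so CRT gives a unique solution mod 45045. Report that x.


Product of moduli M = 5 · 11 · 13 · 9 · 7 = 45045.
Merge one congruence at a time:
  Start: x ≡ 3 (mod 5).
  Combine with x ≡ 6 (mod 11); new modulus lcm = 55.
    Write x = 3 + 5·t and substitute into x ≡ 6 (mod 11): 5·t ≡ 6 − 3 = 3 (mod 11).
    The inverse of 5 mod 11 is 9 (since 5·9 = 45 = 4·11 + 1), so t ≡ 9·3 = 27 ≡ 5 (mod 11).
    Then x = 3 + 5·5 = 28, valid modulo lcm(5, 11) = 55: x ≡ 28 (mod 55).
  Combine with x ≡ 3 (mod 13); new modulus lcm = 715.
    Write x = 28 + 55·t and substitute into x ≡ 3 (mod 13): 55·t ≡ 3 − 28 = -25 (mod 13).
    Reduce coefficients mod 13: 3·t ≡ 1 (mod 13).
    The inverse of 3 mod 13 is 9 (since 3·9 = 27 = 2·13 + 1), so t ≡ 9·1 = 9 ≡ 9 (mod 13).
    Then x = 28 + 55·9 = 523, valid modulo lcm(55, 13) = 715: x ≡ 523 (mod 715).
  Combine with x ≡ 8 (mod 9); new modulus lcm = 6435.
    Write x = 523 + 715·t and substitute into x ≡ 8 (mod 9): 715·t ≡ 8 − 523 = -515 (mod 9).
    Reduce coefficients mod 9: 4·t ≡ 7 (mod 9).
    The inverse of 4 mod 9 is 7 (since 4·7 = 28 = 3·9 + 1), so t ≡ 7·7 = 49 ≡ 4 (mod 9).
    Then x = 523 + 715·4 = 3383, valid modulo lcm(715, 9) = 6435: x ≡ 3383 (mod 6435).
  Combine with x ≡ 3 (mod 7); new modulus lcm = 45045.
    Write x = 3383 + 6435·t and substitute into x ≡ 3 (mod 7): 6435·t ≡ 3 − 3383 = -3380 (mod 7).
    Reduce coefficients mod 7: 2·t ≡ 1 (mod 7).
    The inverse of 2 mod 7 is 4 (since 2·4 = 8 = 1·7 + 1), so t ≡ 4·1 = 4 ≡ 4 (mod 7).
    Then x = 3383 + 6435·4 = 29123, valid modulo lcm(6435, 7) = 45045: x ≡ 29123 (mod 45045).
Verify against each original: 29123 mod 5 = 3, 29123 mod 11 = 6, 29123 mod 13 = 3, 29123 mod 9 = 8, 29123 mod 7 = 3.

x ≡ 29123 (mod 45045).


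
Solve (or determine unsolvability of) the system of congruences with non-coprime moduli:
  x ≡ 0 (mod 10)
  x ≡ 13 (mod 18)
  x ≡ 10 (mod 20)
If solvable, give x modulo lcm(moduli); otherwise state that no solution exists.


Moduli 10, 18, 20 are not pairwise coprime, so CRT works modulo lcm(m_i) when all pairwise compatibility conditions hold.
Pairwise compatibility: gcd(m_i, m_j) must divide a_i - a_j for every pair.
Merge one congruence at a time:
  Start: x ≡ 0 (mod 10).
  Combine with x ≡ 13 (mod 18): gcd(10, 18) = 2, and 13 - 0 = 13 is NOT divisible by 2.
    ⇒ system is inconsistent (no integer solution).

No solution (the system is inconsistent).


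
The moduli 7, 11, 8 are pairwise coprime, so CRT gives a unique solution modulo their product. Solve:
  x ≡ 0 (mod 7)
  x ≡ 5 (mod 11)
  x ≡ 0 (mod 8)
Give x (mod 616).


Moduli 7, 11, 8 are pairwise coprime; by CRT there is a unique solution modulo M = 7 · 11 · 8 = 616.
Solve pairwise, accumulating the modulus:
  Start with x ≡ 0 (mod 7).
  Combine with x ≡ 5 (mod 11): since gcd(7, 11) = 1, we get a unique residue mod 77.
    Write x = 0 + 7·t and substitute into x ≡ 5 (mod 11): 7·t ≡ 5 − 0 = 5 (mod 11).
    The inverse of 7 mod 11 is 8 (since 7·8 = 56 = 5·11 + 1), so t ≡ 8·5 = 40 ≡ 7 (mod 11).
    Then x = 0 + 7·7 = 49, valid modulo lcm(7, 11) = 77: x ≡ 49 (mod 77).
  Combine with x ≡ 0 (mod 8): since gcd(77, 8) = 1, we get a unique residue mod 616.
    Write x = 49 + 77·t and substitute into x ≡ 0 (mod 8): 77·t ≡ 0 − 49 = -49 (mod 8).
    Reduce coefficients mod 8: 5·t ≡ 7 (mod 8).
    The inverse of 5 mod 8 is 5 (since 5·5 = 25 = 3·8 + 1), so t ≡ 5·7 = 35 ≡ 3 (mod 8).
    Then x = 49 + 77·3 = 280, valid modulo lcm(77, 8) = 616: x ≡ 280 (mod 616).
Verify: 280 mod 7 = 0 ✓, 280 mod 11 = 5 ✓, 280 mod 8 = 0 ✓.

x ≡ 280 (mod 616).


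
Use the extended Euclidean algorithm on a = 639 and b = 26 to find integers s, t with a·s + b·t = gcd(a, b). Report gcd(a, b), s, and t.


Euclidean algorithm on (639, 26) — divide until remainder is 0:
  639 = 24 · 26 + 15
  26 = 1 · 15 + 11
  15 = 1 · 11 + 4
  11 = 2 · 4 + 3
  4 = 1 · 3 + 1
  3 = 3 · 1 + 0
gcd(639, 26) = 1.
Track Bezout coefficients alongside the remainders: start with r₀ = 639 = a·1 + b·0 (s = 1, t = 0) and r₁ = 26 = a·0 + b·1 (s = 0, t = 1); each new remainder r_{k+1} = r_{k-1} − q_k·r_k inherits s_{k+1} = s_{k-1} − q_k·s_k, t_{k+1} = t_{k-1} − q_k·t_k, so r_k = a·s_k + b·t_k at every step:
  q = 24: r = 15, s = 1 − 24·0 = 1, t = 0 − 24·1 = -24  (check: 639·1 + 26·(-24) = 15)
  q = 1: r = 11, s = 0 − 1·1 = -1, t = 1 − 1·(-24) = 25  (check: 639·(-1) + 26·25 = 11)
  q = 1: r = 4, s = 1 − 1·(-1) = 2, t = -24 − 1·25 = -49  (check: 639·2 + 26·(-49) = 4)
  q = 2: r = 3, s = -1 − 2·2 = -5, t = 25 − 2·(-49) = 123  (check: 639·(-5) + 26·123 = 3)
  q = 1: r = 1, s = 2 − 1·(-5) = 7, t = -49 − 1·123 = -172  (check: 639·7 + 26·(-172) = 1)
The row with r = 1 (the gcd) gives the Bezout coefficients s = 7, t = -172.
Result: 639 · (7) + 26 · (-172) = 1.

gcd(639, 26) = 1; s = 7, t = -172 (check: 639·7 + 26·(-172) = 1).


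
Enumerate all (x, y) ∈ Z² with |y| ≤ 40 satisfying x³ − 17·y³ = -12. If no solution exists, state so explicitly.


The equation is x³ - 17y³ = -12. For fixed y, x³ = 17·y³ − 12, so a solution requires the RHS to be a perfect cube.
Strategy: iterate y from -40 to 40, compute RHS = 17·y³ − 12, and check whether it is a (positive or negative) perfect cube.
Check small values of y:
  y = 0: RHS = -12 is not a perfect cube.
  y = 1: RHS = 5 is not a perfect cube.
  y = -1: RHS = -29 is not a perfect cube.
  y = 2: RHS = 124 is not a perfect cube.
  y = -2: RHS = -148 is not a perfect cube.
  y = 3: RHS = 447 is not a perfect cube.
  y = -3: RHS = -471 is not a perfect cube.
Continuing the search up to |y| = 40 finds no solutions either.
No (x, y) in the scanned range satisfies the equation.

No integer solutions with |y| ≤ 40.


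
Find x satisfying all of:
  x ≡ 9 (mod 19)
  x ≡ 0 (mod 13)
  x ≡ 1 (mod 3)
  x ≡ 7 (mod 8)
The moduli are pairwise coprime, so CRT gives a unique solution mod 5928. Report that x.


Product of moduli M = 19 · 13 · 3 · 8 = 5928.
Merge one congruence at a time:
  Start: x ≡ 9 (mod 19).
  Combine with x ≡ 0 (mod 13); new modulus lcm = 247.
    Write x = 9 + 19·t and substitute into x ≡ 0 (mod 13): 19·t ≡ 0 − 9 = -9 (mod 13).
    Reduce coefficients mod 13: 6·t ≡ 4 (mod 13).
    The inverse of 6 mod 13 is 11 (since 6·11 = 66 = 5·13 + 1), so t ≡ 11·4 = 44 ≡ 5 (mod 13).
    Then x = 9 + 19·5 = 104, valid modulo lcm(19, 13) = 247: x ≡ 104 (mod 247).
  Combine with x ≡ 1 (mod 3); new modulus lcm = 741.
    Write x = 104 + 247·t and substitute into x ≡ 1 (mod 3): 247·t ≡ 1 − 104 = -103 (mod 3).
    Reduce coefficients mod 3: 1·t ≡ 2 (mod 3).
    So t ≡ 2 (mod 3).
    Then x = 104 + 247·2 = 598, valid modulo lcm(247, 3) = 741: x ≡ 598 (mod 741).
  Combine with x ≡ 7 (mod 8); new modulus lcm = 5928.
    Write x = 598 + 741·t and substitute into x ≡ 7 (mod 8): 741·t ≡ 7 − 598 = -591 (mod 8).
    Reduce coefficients mod 8: 5·t ≡ 1 (mod 8).
    The inverse of 5 mod 8 is 5 (since 5·5 = 25 = 3·8 + 1), so t ≡ 5·1 = 5 ≡ 5 (mod 8).
    Then x = 598 + 741·5 = 4303, valid modulo lcm(741, 8) = 5928: x ≡ 4303 (mod 5928).
Verify against each original: 4303 mod 19 = 9, 4303 mod 13 = 0, 4303 mod 3 = 1, 4303 mod 8 = 7.

x ≡ 4303 (mod 5928).


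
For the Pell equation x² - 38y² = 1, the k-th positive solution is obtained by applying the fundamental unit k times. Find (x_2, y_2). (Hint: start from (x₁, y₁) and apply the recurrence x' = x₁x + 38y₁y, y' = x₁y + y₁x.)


Step 1: Find the fundamental solution (x₁, y₁) of x² - 38y² = 1.
  Expand √38 as a continued fraction. a₀ = ⌊√38⌋ = 6; iterate m_{k+1} = d_k·a_k − m_k, d_{k+1} = (38 − m_{k+1}²)/d_k, a_{k+1} = ⌊(a₀ + m_{k+1})/d_{k+1}⌋ (starting m₀ = 0, d₀ = 1), with convergents p_k = a_k·p_{k-1} + p_{k-2}, q_k = a_k·q_{k-1} + q_{k-2} (p₋₁ = 1, q₋₁ = 0):
  k = 0: a₀ = 6; p₀/q₀ = 6/1; p₀² − 38·q₀² = 36 − 38 = -2.
  k = 1: m = 6, d = 2, a = ⌊(6 + 6)/2⌋ = 6; p/q = (6·6 + 1)/(6·1 + 0) = 37/6; p² − 38·q² = 1369 − 1368 = 1.
  The first convergent with p² − 38·q² = 1 gives the fundamental solution (x₁, y₁) = (37, 6).
Step 2: Apply the recurrence (x_{n+1}, y_{n+1}) = (x₁x_n + 38y₁y_n, x₁y_n + y₁x_n) repeatedly.
  From (x_1, y_1) = (37, 6): x_2 = 37·37 + 38·6·6 = 2737; y_2 = 37·6 + 6·37 = 444.
Step 3: Verify x_2² - 38·y_2² = 7491169 - 7491168 = 1 (should be 1). ✓

(x_1, y_1) = (37, 6); (x_2, y_2) = (2737, 444).


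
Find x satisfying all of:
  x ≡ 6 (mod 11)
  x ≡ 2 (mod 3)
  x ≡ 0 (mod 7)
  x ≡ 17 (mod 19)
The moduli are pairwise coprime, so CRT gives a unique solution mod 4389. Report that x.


Product of moduli M = 11 · 3 · 7 · 19 = 4389.
Merge one congruence at a time:
  Start: x ≡ 6 (mod 11).
  Combine with x ≡ 2 (mod 3); new modulus lcm = 33.
    Write x = 6 + 11·t and substitute into x ≡ 2 (mod 3): 11·t ≡ 2 − 6 = -4 (mod 3).
    Reduce coefficients mod 3: 2·t ≡ 2 (mod 3).
    The inverse of 2 mod 3 is 2 (since 2·2 = 4 = 1·3 + 1), so t ≡ 2·2 = 4 ≡ 1 (mod 3).
    Then x = 6 + 11·1 = 17, valid modulo lcm(11, 3) = 33: x ≡ 17 (mod 33).
  Combine with x ≡ 0 (mod 7); new modulus lcm = 231.
    Write x = 17 + 33·t and substitute into x ≡ 0 (mod 7): 33·t ≡ 0 − 17 = -17 (mod 7).
    Reduce coefficients mod 7: 5·t ≡ 4 (mod 7).
    The inverse of 5 mod 7 is 3 (since 5·3 = 15 = 2·7 + 1), so t ≡ 3·4 = 12 ≡ 5 (mod 7).
    Then x = 17 + 33·5 = 182, valid modulo lcm(33, 7) = 231: x ≡ 182 (mod 231).
  Combine with x ≡ 17 (mod 19); new modulus lcm = 4389.
    Write x = 182 + 231·t and substitute into x ≡ 17 (mod 19): 231·t ≡ 17 − 182 = -165 (mod 19).
    Reduce coefficients mod 19: 3·t ≡ 6 (mod 19).
    The inverse of 3 mod 19 is 13 (since 3·13 = 39 = 2·19 + 1), so t ≡ 13·6 = 78 ≡ 2 (mod 19).
    Then x = 182 + 231·2 = 644, valid modulo lcm(231, 19) = 4389: x ≡ 644 (mod 4389).
Verify against each original: 644 mod 11 = 6, 644 mod 3 = 2, 644 mod 7 = 0, 644 mod 19 = 17.

x ≡ 644 (mod 4389).


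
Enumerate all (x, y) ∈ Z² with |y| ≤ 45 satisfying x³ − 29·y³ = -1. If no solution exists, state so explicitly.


The equation is x³ - 29y³ = -1. For fixed y, x³ = 29·y³ − 1, so a solution requires the RHS to be a perfect cube.
Strategy: iterate y from -45 to 45, compute RHS = 29·y³ − 1, and check whether it is a (positive or negative) perfect cube.
Check small values of y:
  y = 0: RHS = -1 = (-1)³ ⇒ x = -1 works.
  y = 1: RHS = 28 is not a perfect cube.
  y = -1: RHS = -30 is not a perfect cube.
  y = 2: RHS = 231 is not a perfect cube.
  y = -2: RHS = -233 is not a perfect cube.
  y = 3: RHS = 782 is not a perfect cube.
  y = -3: RHS = -784 is not a perfect cube.
Continuing the search up to |y| = 45 finds no further solutions beyond those listed.
Collected solutions: (-1, 0).

Solutions (with |y| ≤ 45): (-1, 0).


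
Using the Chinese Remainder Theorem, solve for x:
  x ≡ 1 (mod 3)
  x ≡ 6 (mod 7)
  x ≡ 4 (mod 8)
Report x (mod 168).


Moduli 3, 7, 8 are pairwise coprime; by CRT there is a unique solution modulo M = 3 · 7 · 8 = 168.
Solve pairwise, accumulating the modulus:
  Start with x ≡ 1 (mod 3).
  Combine with x ≡ 6 (mod 7): since gcd(3, 7) = 1, we get a unique residue mod 21.
    Write x = 1 + 3·t and substitute into x ≡ 6 (mod 7): 3·t ≡ 6 − 1 = 5 (mod 7).
    The inverse of 3 mod 7 is 5 (since 3·5 = 15 = 2·7 + 1), so t ≡ 5·5 = 25 ≡ 4 (mod 7).
    Then x = 1 + 3·4 = 13, valid modulo lcm(3, 7) = 21: x ≡ 13 (mod 21).
  Combine with x ≡ 4 (mod 8): since gcd(21, 8) = 1, we get a unique residue mod 168.
    Write x = 13 + 21·t and substitute into x ≡ 4 (mod 8): 21·t ≡ 4 − 13 = -9 (mod 8).
    Reduce coefficients mod 8: 5·t ≡ 7 (mod 8).
    The inverse of 5 mod 8 is 5 (since 5·5 = 25 = 3·8 + 1), so t ≡ 5·7 = 35 ≡ 3 (mod 8).
    Then x = 13 + 21·3 = 76, valid modulo lcm(21, 8) = 168: x ≡ 76 (mod 168).
Verify: 76 mod 3 = 1 ✓, 76 mod 7 = 6 ✓, 76 mod 8 = 4 ✓.

x ≡ 76 (mod 168).


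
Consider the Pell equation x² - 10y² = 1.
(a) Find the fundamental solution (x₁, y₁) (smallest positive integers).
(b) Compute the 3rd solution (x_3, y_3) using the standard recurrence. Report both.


Step 1: Find the fundamental solution (x₁, y₁) of x² - 10y² = 1.
  Expand √10 as a continued fraction. a₀ = ⌊√10⌋ = 3; iterate m_{k+1} = d_k·a_k − m_k, d_{k+1} = (10 − m_{k+1}²)/d_k, a_{k+1} = ⌊(a₀ + m_{k+1})/d_{k+1}⌋ (starting m₀ = 0, d₀ = 1), with convergents p_k = a_k·p_{k-1} + p_{k-2}, q_k = a_k·q_{k-1} + q_{k-2} (p₋₁ = 1, q₋₁ = 0):
  k = 0: a₀ = 3; p₀/q₀ = 3/1; p₀² − 10·q₀² = 9 − 10 = -1.
  k = 1: m = 3, d = 1, a = ⌊(3 + 3)/1⌋ = 6; p/q = (6·3 + 1)/(6·1 + 0) = 19/6; p² − 10·q² = 361 − 360 = 1.
  The first convergent with p² − 10·q² = 1 gives the fundamental solution (x₁, y₁) = (19, 6).
Step 2: Apply the recurrence (x_{n+1}, y_{n+1}) = (x₁x_n + 10y₁y_n, x₁y_n + y₁x_n) repeatedly.
  From (x_1, y_1) = (19, 6): x_2 = 19·19 + 10·6·6 = 721; y_2 = 19·6 + 6·19 = 228.
  From (x_2, y_2) = (721, 228): x_3 = 19·721 + 10·6·228 = 27379; y_3 = 19·228 + 6·721 = 8658.
Step 3: Verify x_3² - 10·y_3² = 749609641 - 749609640 = 1 (should be 1). ✓

(x_1, y_1) = (19, 6); (x_3, y_3) = (27379, 8658).


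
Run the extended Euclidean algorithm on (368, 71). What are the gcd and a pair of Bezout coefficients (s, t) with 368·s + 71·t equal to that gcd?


Euclidean algorithm on (368, 71) — divide until remainder is 0:
  368 = 5 · 71 + 13
  71 = 5 · 13 + 6
  13 = 2 · 6 + 1
  6 = 6 · 1 + 0
gcd(368, 71) = 1.
Track Bezout coefficients alongside the remainders: start with r₀ = 368 = a·1 + b·0 (s = 1, t = 0) and r₁ = 71 = a·0 + b·1 (s = 0, t = 1); each new remainder r_{k+1} = r_{k-1} − q_k·r_k inherits s_{k+1} = s_{k-1} − q_k·s_k, t_{k+1} = t_{k-1} − q_k·t_k, so r_k = a·s_k + b·t_k at every step:
  q = 5: r = 13, s = 1 − 5·0 = 1, t = 0 − 5·1 = -5  (check: 368·1 + 71·(-5) = 13)
  q = 5: r = 6, s = 0 − 5·1 = -5, t = 1 − 5·(-5) = 26  (check: 368·(-5) + 71·26 = 6)
  q = 2: r = 1, s = 1 − 2·(-5) = 11, t = -5 − 2·26 = -57  (check: 368·11 + 71·(-57) = 1)
The row with r = 1 (the gcd) gives the Bezout coefficients s = 11, t = -57.
Result: 368 · (11) + 71 · (-57) = 1.

gcd(368, 71) = 1; s = 11, t = -57 (check: 368·11 + 71·(-57) = 1).


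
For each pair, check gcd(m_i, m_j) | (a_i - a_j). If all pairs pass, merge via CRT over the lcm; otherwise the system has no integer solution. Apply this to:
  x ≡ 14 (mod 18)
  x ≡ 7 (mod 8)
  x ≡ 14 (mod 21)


Moduli 18, 8, 21 are not pairwise coprime, so CRT works modulo lcm(m_i) when all pairwise compatibility conditions hold.
Pairwise compatibility: gcd(m_i, m_j) must divide a_i - a_j for every pair.
Merge one congruence at a time:
  Start: x ≡ 14 (mod 18).
  Combine with x ≡ 7 (mod 8): gcd(18, 8) = 2, and 7 - 14 = -7 is NOT divisible by 2.
    ⇒ system is inconsistent (no integer solution).

No solution (the system is inconsistent).


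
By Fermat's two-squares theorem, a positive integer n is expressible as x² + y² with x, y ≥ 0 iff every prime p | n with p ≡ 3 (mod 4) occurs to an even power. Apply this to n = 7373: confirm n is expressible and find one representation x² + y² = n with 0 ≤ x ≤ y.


Step 1: Factor n = 7373 = 73 · 101.
Step 2: Check the mod-4 condition on each prime factor: 73 ≡ 1 (mod 4), exponent 1; 101 ≡ 1 (mod 4), exponent 1.
All primes ≡ 3 (mod 4) appear to even exponent (or don't appear), so by the two-squares theorem n IS expressible as a sum of two squares.
Step 3: Build a representation. Here n = 73 · 101 is a product of primes ≡ 1 (mod 4). Each prime p ≡ 1 (mod 4) is itself a sum of two squares; find a² by testing p − a² for a perfect square:
  73: 73 − 1² = 72, 73 − 2² = 69, 73 − 3² = 64 = 8² ⇒ 73 = 3² + 8².
  101: 101 − 1² = 100 = 10² ⇒ 101 = 1² + 10².
  Combine using the Brahmagupta–Fibonacci identity (a² + b²)(c² + d²) = (ac − bd)² + (ad + bc)² = (ac + bd)² + (ad − bc)²:
  73 · 101 = 7373: from (3² + 8²)(1² + 10²), take (3·1 − 8·10, 3·10 + 8·1) = (3 − 80, 30 + 8) = (-77, 38); dropping signs (only squares matter) gives (77, 38); check 77² + 38² = 5929 + 1444 = 7373 ✓.
Step 4: Order so x ≤ y and verify: 38² + 77² = 1444 + 5929 = 7373 = n. ✓

n = 7373 = 38² + 77² (one valid representation with x ≤ y).


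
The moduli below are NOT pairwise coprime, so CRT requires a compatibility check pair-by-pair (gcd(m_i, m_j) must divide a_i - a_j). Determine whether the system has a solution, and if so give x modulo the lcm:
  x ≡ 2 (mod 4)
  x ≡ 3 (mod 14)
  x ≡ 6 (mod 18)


Moduli 4, 14, 18 are not pairwise coprime, so CRT works modulo lcm(m_i) when all pairwise compatibility conditions hold.
Pairwise compatibility: gcd(m_i, m_j) must divide a_i - a_j for every pair.
Merge one congruence at a time:
  Start: x ≡ 2 (mod 4).
  Combine with x ≡ 3 (mod 14): gcd(4, 14) = 2, and 3 - 2 = 1 is NOT divisible by 2.
    ⇒ system is inconsistent (no integer solution).

No solution (the system is inconsistent).


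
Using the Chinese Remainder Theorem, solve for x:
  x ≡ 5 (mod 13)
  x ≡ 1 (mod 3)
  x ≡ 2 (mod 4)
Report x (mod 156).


Moduli 13, 3, 4 are pairwise coprime; by CRT there is a unique solution modulo M = 13 · 3 · 4 = 156.
Solve pairwise, accumulating the modulus:
  Start with x ≡ 5 (mod 13).
  Combine with x ≡ 1 (mod 3): since gcd(13, 3) = 1, we get a unique residue mod 39.
    Write x = 5 + 13·t and substitute into x ≡ 1 (mod 3): 13·t ≡ 1 − 5 = -4 (mod 3).
    Reduce coefficients mod 3: 1·t ≡ 2 (mod 3).
    So t ≡ 2 (mod 3).
    Then x = 5 + 13·2 = 31, valid modulo lcm(13, 3) = 39: x ≡ 31 (mod 39).
  Combine with x ≡ 2 (mod 4): since gcd(39, 4) = 1, we get a unique residue mod 156.
    Write x = 31 + 39·t and substitute into x ≡ 2 (mod 4): 39·t ≡ 2 − 31 = -29 (mod 4).
    Reduce coefficients mod 4: 3·t ≡ 3 (mod 4).
    The inverse of 3 mod 4 is 3 (since 3·3 = 9 = 2·4 + 1), so t ≡ 3·3 = 9 ≡ 1 (mod 4).
    Then x = 31 + 39·1 = 70, valid modulo lcm(39, 4) = 156: x ≡ 70 (mod 156).
Verify: 70 mod 13 = 5 ✓, 70 mod 3 = 1 ✓, 70 mod 4 = 2 ✓.

x ≡ 70 (mod 156).


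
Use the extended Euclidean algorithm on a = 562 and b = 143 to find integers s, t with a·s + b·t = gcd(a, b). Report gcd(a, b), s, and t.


Euclidean algorithm on (562, 143) — divide until remainder is 0:
  562 = 3 · 143 + 133
  143 = 1 · 133 + 10
  133 = 13 · 10 + 3
  10 = 3 · 3 + 1
  3 = 3 · 1 + 0
gcd(562, 143) = 1.
Track Bezout coefficients alongside the remainders: start with r₀ = 562 = a·1 + b·0 (s = 1, t = 0) and r₁ = 143 = a·0 + b·1 (s = 0, t = 1); each new remainder r_{k+1} = r_{k-1} − q_k·r_k inherits s_{k+1} = s_{k-1} − q_k·s_k, t_{k+1} = t_{k-1} − q_k·t_k, so r_k = a·s_k + b·t_k at every step:
  q = 3: r = 133, s = 1 − 3·0 = 1, t = 0 − 3·1 = -3  (check: 562·1 + 143·(-3) = 133)
  q = 1: r = 10, s = 0 − 1·1 = -1, t = 1 − 1·(-3) = 4  (check: 562·(-1) + 143·4 = 10)
  q = 13: r = 3, s = 1 − 13·(-1) = 14, t = -3 − 13·4 = -55  (check: 562·14 + 143·(-55) = 3)
  q = 3: r = 1, s = -1 − 3·14 = -43, t = 4 − 3·(-55) = 169  (check: 562·(-43) + 143·169 = 1)
The row with r = 1 (the gcd) gives the Bezout coefficients s = -43, t = 169.
Result: 562 · (-43) + 143 · (169) = 1.

gcd(562, 143) = 1; s = -43, t = 169 (check: 562·(-43) + 143·169 = 1).


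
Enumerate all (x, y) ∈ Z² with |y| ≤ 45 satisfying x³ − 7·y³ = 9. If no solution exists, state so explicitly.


The equation is x³ - 7y³ = 9. For fixed y, x³ = 7·y³ + 9, so a solution requires the RHS to be a perfect cube.
Strategy: iterate y from -45 to 45, compute RHS = 7·y³ + 9, and check whether it is a (positive or negative) perfect cube.
Check small values of y:
  y = 0: RHS = 9 is not a perfect cube.
  y = 1: RHS = 16 is not a perfect cube.
  y = -1: RHS = 2 is not a perfect cube.
  y = 2: RHS = 65 is not a perfect cube.
  y = -2: RHS = -47 is not a perfect cube.
  y = 3: RHS = 198 is not a perfect cube.
  y = -3: RHS = -180 is not a perfect cube.
Continuing the search up to |y| = 45 finds no solutions either.
No (x, y) in the scanned range satisfies the equation.

No integer solutions with |y| ≤ 45.


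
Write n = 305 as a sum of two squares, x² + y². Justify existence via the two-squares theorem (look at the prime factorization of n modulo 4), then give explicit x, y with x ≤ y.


Step 1: Factor n = 305 = 5 · 61.
Step 2: Check the mod-4 condition on each prime factor: 5 ≡ 1 (mod 4), exponent 1; 61 ≡ 1 (mod 4), exponent 1.
All primes ≡ 3 (mod 4) appear to even exponent (or don't appear), so by the two-squares theorem n IS expressible as a sum of two squares.
Step 3: Build a representation. Here n = 5 · 61 is a product of primes ≡ 1 (mod 4). Each prime p ≡ 1 (mod 4) is itself a sum of two squares; find a² by testing p − a² for a perfect square:
  5: 5 − 1² = 4 = 2² ⇒ 5 = 1² + 2².
  61: 61 − 1² = 60, 61 − 2² = 57, 61 − 3² = 52, 61 − 4² = 45, 61 − 5² = 36 = 6² ⇒ 61 = 5² + 6².
  Combine using the Brahmagupta–Fibonacci identity (a² + b²)(c² + d²) = (ac − bd)² + (ad + bc)² = (ac + bd)² + (ad − bc)²:
  5 · 61 = 305: from (1² + 2²)(5² + 6²), take (1·5 − 2·6, 1·6 + 2·5) = (5 − 12, 6 + 10) = (-7, 16); dropping signs (only squares matter) gives (7, 16); check 7² + 16² = 49 + 256 = 305 ✓.
Step 4: Order so x ≤ y and verify: 7² + 16² = 49 + 256 = 305 = n. ✓

n = 305 = 7² + 16² (one valid representation with x ≤ y).


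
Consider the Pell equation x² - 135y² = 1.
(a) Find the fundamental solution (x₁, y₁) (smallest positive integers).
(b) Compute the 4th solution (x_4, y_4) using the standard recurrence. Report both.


Step 1: Find the fundamental solution (x₁, y₁) of x² - 135y² = 1.
  Expand √135 as a continued fraction. a₀ = ⌊√135⌋ = 11; iterate m_{k+1} = d_k·a_k − m_k, d_{k+1} = (135 − m_{k+1}²)/d_k, a_{k+1} = ⌊(a₀ + m_{k+1})/d_{k+1}⌋ (starting m₀ = 0, d₀ = 1), with convergents p_k = a_k·p_{k-1} + p_{k-2}, q_k = a_k·q_{k-1} + q_{k-2} (p₋₁ = 1, q₋₁ = 0):
  k = 0: a₀ = 11; p₀/q₀ = 11/1; p₀² − 135·q₀² = 121 − 135 = -14.
  k = 1: m = 11, d = 14, a = ⌊(11 + 11)/14⌋ = 1; p/q = (1·11 + 1)/(1·1 + 0) = 12/1; p² − 135·q² = 144 − 135 = 9.
  k = 2: m = 3, d = 9, a = ⌊(11 + 3)/9⌋ = 1; p/q = (1·12 + 11)/(1·1 + 1) = 23/2; p² − 135·q² = 529 − 540 = -11.
  k = 3: m = 6, d = 11, a = ⌊(11 + 6)/11⌋ = 1; p/q = (1·23 + 12)/(1·2 + 1) = 35/3; p² − 135·q² = 1225 − 1215 = 10.
  k = 4: m = 5, d = 10, a = ⌊(11 + 5)/10⌋ = 1; p/q = (1·35 + 23)/(1·3 + 2) = 58/5; p² − 135·q² = 3364 − 3375 = -11.
  k = 5: m = 5, d = 11, a = ⌊(11 + 5)/11⌋ = 1; p/q = (1·58 + 35)/(1·5 + 3) = 93/8; p² − 135·q² = 8649 − 8640 = 9.
  k = 6: m = 6, d = 9, a = ⌊(11 + 6)/9⌋ = 1; p/q = (1·93 + 58)/(1·8 + 5) = 151/13; p² − 135·q² = 22801 − 22815 = -14.
  k = 7: m = 3, d = 14, a = ⌊(11 + 3)/14⌋ = 1; p/q = (1·151 + 93)/(1·13 + 8) = 244/21; p² − 135·q² = 59536 − 59535 = 1.
  The first convergent with p² − 135·q² = 1 gives the fundamental solution (x₁, y₁) = (244, 21).
Step 2: Apply the recurrence (x_{n+1}, y_{n+1}) = (x₁x_n + 135y₁y_n, x₁y_n + y₁x_n) repeatedly.
  From (x_1, y_1) = (244, 21): x_2 = 244·244 + 135·21·21 = 119071; y_2 = 244·21 + 21·244 = 10248.
  From (x_2, y_2) = (119071, 10248): x_3 = 244·119071 + 135·21·10248 = 58106404; y_3 = 244·10248 + 21·119071 = 5001003.
  From (x_3, y_3) = (58106404, 5001003): x_4 = 244·58106404 + 135·21·5001003 = 28355806081; y_4 = 244·5001003 + 21·58106404 = 2440479216.
Step 3: Verify x_4² - 135·y_4² = 804051738503276578561 - 804051738503276578560 = 1 (should be 1). ✓

(x_1, y_1) = (244, 21); (x_4, y_4) = (28355806081, 2440479216).
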